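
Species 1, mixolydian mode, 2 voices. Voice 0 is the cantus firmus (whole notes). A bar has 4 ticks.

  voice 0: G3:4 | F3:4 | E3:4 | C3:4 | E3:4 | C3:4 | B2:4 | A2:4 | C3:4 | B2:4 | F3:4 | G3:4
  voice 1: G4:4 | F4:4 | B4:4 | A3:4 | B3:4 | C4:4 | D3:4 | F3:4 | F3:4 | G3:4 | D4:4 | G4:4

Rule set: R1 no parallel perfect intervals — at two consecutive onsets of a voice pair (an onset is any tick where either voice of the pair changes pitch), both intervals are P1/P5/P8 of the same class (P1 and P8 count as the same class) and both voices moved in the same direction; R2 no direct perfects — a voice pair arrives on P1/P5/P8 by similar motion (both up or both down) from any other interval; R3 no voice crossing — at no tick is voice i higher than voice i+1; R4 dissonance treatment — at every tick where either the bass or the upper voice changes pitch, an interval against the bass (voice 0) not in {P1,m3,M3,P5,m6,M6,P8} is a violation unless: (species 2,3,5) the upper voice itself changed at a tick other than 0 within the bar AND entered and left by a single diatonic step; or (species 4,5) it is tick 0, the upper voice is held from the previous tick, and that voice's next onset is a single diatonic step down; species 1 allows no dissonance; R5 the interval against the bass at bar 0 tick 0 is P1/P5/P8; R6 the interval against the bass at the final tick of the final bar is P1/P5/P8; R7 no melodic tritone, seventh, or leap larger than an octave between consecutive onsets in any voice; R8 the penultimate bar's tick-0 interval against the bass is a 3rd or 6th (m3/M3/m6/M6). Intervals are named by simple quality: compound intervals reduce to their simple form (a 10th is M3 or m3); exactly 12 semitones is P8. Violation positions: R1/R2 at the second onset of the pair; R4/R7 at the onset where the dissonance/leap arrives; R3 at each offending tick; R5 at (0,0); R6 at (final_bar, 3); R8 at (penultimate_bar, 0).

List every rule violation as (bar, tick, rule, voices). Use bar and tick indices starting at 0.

(1, 0, R1, (0, 1))
(2, 0, R7, (1,))
(3, 0, R7, (1,))
(4, 0, R2, (0, 1))
(6, 0, R7, (1,))
(8, 0, R4, (0, 1))
(10, 0, R7, (0,))
(11, 0, R2, (0, 1))

bar 0: v0=G3 v1=G4 downbeat P8
bar 1: v0=F3 v1=F4 downbeat P8
bar 2: v0=E3 v1=B4 downbeat P5
bar 3: v0=C3 v1=A3 downbeat M6
bar 4: v0=E3 v1=B3 downbeat P5
bar 5: v0=C3 v1=C4 downbeat P8
bar 6: v0=B2 v1=D3 downbeat m3
bar 7: v0=A2 v1=F3 downbeat m6
bar 8: v0=C3 v1=F3 downbeat P4
bar 9: v0=B2 v1=G3 downbeat m6
bar 10: v0=F3 v1=D4 downbeat M6
bar 11: v0=G3 v1=G4 downbeat P8
  -> R1 @ bar 1 tick 0 v(0, 1): G3/G4 P8 -> F3/F4 P8 similar
  -> R7 @ bar 2 tick 0 v(1,): F4->B4 leap 6st
  -> R7 @ bar 3 tick 0 v(1,): B4->A3 leap 14st
  -> R2 @ bar 4 tick 0 v(0, 1): C3/A3 M6 -> E3/B3 P5 similar
  -> R7 @ bar 6 tick 0 v(1,): C4->D3 leap 10st
  -> R4 @ bar 8 tick 0 v(0, 1): C3/F3 P4 untreated
  -> R7 @ bar 10 tick 0 v(0,): B2->F3 leap 6st
  -> R2 @ bar 11 tick 0 v(0, 1): F3/D4 M6 -> G3/G4 P8 similar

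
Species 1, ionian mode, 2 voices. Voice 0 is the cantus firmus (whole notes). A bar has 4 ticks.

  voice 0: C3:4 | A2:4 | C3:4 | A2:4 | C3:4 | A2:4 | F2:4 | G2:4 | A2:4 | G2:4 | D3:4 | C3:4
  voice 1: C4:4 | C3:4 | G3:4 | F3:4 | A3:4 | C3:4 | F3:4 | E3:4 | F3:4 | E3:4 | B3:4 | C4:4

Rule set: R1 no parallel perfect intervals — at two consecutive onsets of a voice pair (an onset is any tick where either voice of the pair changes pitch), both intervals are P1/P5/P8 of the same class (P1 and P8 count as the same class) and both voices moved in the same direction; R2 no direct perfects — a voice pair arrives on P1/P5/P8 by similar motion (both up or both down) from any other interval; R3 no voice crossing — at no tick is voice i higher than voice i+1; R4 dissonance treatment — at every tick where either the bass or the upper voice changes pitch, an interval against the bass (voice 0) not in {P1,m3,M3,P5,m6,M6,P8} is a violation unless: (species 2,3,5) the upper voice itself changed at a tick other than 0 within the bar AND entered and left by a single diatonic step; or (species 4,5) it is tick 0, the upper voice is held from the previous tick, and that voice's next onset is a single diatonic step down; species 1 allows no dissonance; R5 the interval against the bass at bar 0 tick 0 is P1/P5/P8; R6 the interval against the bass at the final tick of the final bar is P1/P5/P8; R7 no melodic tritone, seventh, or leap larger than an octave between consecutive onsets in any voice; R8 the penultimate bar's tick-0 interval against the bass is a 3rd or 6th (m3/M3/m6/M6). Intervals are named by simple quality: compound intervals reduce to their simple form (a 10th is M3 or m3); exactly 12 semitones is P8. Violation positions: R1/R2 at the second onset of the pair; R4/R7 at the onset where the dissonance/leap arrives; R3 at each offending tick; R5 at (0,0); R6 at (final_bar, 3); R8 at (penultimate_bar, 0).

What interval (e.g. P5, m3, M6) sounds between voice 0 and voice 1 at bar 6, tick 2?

P8

voice 0=F2 voice 1=F3 -> P8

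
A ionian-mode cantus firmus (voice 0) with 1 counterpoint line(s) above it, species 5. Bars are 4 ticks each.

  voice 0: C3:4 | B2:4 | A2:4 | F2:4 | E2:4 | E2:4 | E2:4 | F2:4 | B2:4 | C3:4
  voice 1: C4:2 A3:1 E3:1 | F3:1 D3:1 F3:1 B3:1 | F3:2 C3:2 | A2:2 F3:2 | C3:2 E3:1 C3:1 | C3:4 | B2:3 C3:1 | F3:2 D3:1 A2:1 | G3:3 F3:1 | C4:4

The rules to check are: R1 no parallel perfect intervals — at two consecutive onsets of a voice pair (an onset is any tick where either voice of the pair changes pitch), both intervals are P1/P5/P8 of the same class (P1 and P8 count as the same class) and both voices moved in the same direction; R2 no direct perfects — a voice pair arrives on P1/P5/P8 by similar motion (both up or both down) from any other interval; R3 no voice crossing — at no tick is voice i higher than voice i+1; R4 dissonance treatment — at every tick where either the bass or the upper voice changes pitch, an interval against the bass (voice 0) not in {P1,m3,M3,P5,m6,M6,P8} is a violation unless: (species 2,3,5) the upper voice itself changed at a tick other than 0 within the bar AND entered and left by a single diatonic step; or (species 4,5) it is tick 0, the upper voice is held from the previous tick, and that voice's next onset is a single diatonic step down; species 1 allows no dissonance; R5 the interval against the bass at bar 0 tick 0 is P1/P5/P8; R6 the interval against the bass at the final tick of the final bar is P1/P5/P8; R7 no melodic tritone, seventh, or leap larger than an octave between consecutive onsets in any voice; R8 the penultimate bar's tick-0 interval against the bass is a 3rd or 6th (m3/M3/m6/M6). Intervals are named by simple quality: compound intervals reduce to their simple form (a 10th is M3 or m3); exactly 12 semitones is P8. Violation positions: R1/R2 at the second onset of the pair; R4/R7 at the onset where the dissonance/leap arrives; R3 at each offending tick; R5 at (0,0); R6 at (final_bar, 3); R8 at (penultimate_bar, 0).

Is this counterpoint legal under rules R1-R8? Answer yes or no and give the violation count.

bar 0: v0=C3 v1=C4 (P8)
bar 1: v0=B2 v1=F3 (TT)
bar 2: v0=A2 v1=F3 (m6)
bar 3: v0=F2 v1=A2 (M3)
bar 4: v0=E2 v1=C3 (m6)
bar 5: v0=E2 v1=C3 (m6)
bar 6: v0=E2 v1=B2 (P5)
bar 7: v0=F2 v1=F3 (P8)
bar 8: v0=B2 v1=G3 (m6)
bar 9: v0=C3 v1=C4 (P8)
  R4 @ bar1.0: B2/F3 TT untreated
  R4 @ bar1.2: B2/F3 TT untreated
  R7 @ bar1.3: F3->B3 leap 6st
  R7 @ bar2.0: B3->F3 leap 6st
  R2 @ bar7.0: E2/C3 m6 -> F2/F3 P8 similar
  R7 @ bar8.0: F2->B2 leap 6st
  R7 @ bar8.0: A2->G3 leap 10st
  R4 @ bar8.3: B2/F3 TT untreated
  R2 @ bar9.0: B2/F3 TT -> C3/C4 P8 similar

No (9 violations)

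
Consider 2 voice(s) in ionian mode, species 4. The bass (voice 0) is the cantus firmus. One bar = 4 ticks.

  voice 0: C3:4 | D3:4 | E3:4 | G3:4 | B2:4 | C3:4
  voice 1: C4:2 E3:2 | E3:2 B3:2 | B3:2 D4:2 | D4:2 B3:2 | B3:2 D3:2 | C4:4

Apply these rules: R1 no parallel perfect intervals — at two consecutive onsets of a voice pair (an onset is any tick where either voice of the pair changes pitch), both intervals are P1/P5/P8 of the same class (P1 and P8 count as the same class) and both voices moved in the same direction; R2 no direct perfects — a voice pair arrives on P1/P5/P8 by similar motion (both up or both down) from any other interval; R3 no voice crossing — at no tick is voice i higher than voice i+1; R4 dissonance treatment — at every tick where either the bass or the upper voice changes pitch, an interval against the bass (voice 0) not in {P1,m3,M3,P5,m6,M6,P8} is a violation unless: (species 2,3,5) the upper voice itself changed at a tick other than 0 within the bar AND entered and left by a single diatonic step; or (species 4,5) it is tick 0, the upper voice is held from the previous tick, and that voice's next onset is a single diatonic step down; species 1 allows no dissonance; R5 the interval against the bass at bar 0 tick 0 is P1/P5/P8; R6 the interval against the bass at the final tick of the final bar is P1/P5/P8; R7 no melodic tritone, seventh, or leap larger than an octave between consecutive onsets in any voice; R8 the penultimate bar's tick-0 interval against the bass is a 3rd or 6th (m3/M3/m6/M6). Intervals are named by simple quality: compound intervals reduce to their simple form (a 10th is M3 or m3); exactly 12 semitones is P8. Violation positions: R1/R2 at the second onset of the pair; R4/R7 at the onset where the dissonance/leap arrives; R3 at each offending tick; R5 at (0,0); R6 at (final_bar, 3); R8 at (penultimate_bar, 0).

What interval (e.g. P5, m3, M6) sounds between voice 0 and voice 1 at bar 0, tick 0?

P8

voice 0=C3 voice 1=C4 -> P8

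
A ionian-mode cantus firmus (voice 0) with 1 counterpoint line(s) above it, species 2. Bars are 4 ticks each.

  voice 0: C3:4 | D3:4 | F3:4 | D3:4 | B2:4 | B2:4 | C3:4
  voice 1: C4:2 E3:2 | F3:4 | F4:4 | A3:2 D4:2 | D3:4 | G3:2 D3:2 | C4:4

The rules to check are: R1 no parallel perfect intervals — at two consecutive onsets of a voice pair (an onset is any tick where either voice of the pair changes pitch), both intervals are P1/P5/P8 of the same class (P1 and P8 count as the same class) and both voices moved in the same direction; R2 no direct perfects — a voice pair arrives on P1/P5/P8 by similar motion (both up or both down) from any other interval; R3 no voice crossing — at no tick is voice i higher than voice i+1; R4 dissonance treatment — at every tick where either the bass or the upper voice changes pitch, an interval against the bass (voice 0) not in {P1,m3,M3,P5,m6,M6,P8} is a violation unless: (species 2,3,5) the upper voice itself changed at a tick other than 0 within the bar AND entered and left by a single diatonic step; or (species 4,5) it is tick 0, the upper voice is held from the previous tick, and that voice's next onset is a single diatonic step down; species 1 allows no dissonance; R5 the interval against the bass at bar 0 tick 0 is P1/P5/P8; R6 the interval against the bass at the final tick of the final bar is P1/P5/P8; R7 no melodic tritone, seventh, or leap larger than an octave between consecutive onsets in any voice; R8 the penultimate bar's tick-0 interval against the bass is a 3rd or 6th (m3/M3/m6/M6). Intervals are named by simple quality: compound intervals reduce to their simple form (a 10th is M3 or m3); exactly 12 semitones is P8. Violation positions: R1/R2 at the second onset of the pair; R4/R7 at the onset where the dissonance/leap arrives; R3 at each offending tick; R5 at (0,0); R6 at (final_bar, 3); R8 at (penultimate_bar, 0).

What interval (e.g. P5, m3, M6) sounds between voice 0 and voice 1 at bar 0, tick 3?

M3

voice 0=C3 voice 1=E3 -> M3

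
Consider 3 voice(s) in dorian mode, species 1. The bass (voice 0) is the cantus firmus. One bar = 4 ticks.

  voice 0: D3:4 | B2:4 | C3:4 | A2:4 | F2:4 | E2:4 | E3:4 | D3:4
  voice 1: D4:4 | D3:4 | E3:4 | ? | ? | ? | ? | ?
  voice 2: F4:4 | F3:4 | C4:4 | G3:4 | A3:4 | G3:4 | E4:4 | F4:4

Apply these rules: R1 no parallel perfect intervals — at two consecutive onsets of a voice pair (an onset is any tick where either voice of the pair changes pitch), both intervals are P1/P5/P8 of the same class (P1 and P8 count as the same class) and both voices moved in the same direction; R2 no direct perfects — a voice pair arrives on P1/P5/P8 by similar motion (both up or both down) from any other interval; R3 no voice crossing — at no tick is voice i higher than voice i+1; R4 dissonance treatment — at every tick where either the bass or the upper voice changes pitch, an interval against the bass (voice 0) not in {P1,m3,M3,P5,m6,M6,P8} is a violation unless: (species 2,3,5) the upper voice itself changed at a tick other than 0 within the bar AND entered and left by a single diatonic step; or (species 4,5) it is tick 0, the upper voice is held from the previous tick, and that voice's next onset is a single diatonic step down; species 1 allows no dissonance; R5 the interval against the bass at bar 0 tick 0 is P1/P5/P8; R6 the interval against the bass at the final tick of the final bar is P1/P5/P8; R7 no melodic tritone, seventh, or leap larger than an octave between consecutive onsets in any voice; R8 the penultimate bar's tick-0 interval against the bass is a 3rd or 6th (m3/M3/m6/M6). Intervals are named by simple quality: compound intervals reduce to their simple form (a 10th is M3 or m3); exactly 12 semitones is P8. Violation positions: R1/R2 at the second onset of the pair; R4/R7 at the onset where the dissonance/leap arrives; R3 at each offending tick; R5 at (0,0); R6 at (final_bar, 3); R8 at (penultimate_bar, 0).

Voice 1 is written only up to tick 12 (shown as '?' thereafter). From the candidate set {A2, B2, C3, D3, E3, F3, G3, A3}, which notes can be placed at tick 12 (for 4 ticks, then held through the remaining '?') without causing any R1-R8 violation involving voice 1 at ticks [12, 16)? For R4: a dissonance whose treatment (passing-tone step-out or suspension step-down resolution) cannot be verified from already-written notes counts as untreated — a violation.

{E3, F3}

A2: violates R2
B2: violates R4
C3: violates R2
D3: violates R4
E3: legal
F3: legal
G3: violates R4
A3: violates R3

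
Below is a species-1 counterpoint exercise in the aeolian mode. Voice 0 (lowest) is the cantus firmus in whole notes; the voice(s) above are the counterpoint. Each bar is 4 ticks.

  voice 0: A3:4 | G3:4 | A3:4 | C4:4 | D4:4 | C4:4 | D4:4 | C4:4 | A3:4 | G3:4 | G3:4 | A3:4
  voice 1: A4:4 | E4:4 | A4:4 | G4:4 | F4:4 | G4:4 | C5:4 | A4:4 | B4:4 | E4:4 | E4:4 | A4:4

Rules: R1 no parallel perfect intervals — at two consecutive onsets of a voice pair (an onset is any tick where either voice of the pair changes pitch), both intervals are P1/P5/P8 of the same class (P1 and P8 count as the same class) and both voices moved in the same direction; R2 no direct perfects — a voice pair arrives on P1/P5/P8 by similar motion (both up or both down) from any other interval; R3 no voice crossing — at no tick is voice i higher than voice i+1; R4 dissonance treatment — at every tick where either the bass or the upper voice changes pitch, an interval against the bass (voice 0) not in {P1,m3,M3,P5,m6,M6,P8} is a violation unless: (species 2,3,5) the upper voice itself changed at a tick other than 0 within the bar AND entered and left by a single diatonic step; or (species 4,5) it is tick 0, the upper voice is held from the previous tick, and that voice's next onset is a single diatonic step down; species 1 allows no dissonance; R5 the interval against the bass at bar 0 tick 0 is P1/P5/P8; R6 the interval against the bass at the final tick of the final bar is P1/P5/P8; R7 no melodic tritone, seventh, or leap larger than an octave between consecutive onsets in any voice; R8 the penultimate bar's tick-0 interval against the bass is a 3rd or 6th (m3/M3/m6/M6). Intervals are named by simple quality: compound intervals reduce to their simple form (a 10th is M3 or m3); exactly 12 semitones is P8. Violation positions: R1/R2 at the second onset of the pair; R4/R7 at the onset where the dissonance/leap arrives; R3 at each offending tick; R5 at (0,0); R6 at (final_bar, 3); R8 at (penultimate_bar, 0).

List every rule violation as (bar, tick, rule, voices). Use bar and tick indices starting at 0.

(2, 0, R2, (0, 1))
(6, 0, R4, (0, 1))
(8, 0, R4, (0, 1))
(11, 0, R2, (0, 1))

bar 0: v0=A3 v1=A4 downbeat P8
bar 1: v0=G3 v1=E4 downbeat M6
bar 2: v0=A3 v1=A4 downbeat P8
bar 3: v0=C4 v1=G4 downbeat P5
bar 4: v0=D4 v1=F4 downbeat m3
bar 5: v0=C4 v1=G4 downbeat P5
bar 6: v0=D4 v1=C5 downbeat m7
bar 7: v0=C4 v1=A4 downbeat M6
bar 8: v0=A3 v1=B4 downbeat M2
bar 9: v0=G3 v1=E4 downbeat M6
bar 10: v0=G3 v1=E4 downbeat M6
bar 11: v0=A3 v1=A4 downbeat P8
  -> R2 @ bar 2 tick 0 v(0, 1): G3/E4 M6 -> A3/A4 P8 similar
  -> R4 @ bar 6 tick 0 v(0, 1): D4/C5 m7 untreated
  -> R4 @ bar 8 tick 0 v(0, 1): A3/B4 M2 untreated
  -> R2 @ bar 11 tick 0 v(0, 1): G3/E4 M6 -> A3/A4 P8 similar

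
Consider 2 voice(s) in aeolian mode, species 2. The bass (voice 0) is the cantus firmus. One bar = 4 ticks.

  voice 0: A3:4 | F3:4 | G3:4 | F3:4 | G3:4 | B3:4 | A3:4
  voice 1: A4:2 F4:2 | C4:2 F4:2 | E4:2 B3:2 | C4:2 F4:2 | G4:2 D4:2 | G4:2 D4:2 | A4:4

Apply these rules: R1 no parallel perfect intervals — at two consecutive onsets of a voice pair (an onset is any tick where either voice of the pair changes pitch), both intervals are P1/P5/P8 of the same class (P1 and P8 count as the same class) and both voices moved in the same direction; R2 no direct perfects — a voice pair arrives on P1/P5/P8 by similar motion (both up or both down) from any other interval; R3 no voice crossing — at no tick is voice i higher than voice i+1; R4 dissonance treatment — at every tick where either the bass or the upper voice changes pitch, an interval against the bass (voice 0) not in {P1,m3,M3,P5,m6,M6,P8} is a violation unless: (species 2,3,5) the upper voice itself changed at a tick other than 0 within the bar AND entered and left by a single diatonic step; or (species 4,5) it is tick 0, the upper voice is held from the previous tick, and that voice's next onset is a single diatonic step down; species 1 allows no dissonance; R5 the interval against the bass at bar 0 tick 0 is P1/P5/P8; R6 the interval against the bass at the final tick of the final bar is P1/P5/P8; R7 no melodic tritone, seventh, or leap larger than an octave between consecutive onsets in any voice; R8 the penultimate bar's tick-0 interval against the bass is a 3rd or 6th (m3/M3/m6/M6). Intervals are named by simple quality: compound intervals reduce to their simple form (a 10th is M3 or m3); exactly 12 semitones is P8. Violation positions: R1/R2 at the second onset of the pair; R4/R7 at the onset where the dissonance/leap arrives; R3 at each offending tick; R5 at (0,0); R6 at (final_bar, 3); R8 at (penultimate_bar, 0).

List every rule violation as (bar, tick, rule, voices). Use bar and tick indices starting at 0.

(1, 0, R2, (0, 1))
(4, 0, R1, (0, 1))

bar 0: v0=A3 v1=A4 downbeat P8
bar 1: v0=F3 v1=C4 downbeat P5
bar 2: v0=G3 v1=E4 downbeat M6
bar 3: v0=F3 v1=C4 downbeat P5
bar 4: v0=G3 v1=G4 downbeat P8
bar 5: v0=B3 v1=G4 downbeat m6
bar 6: v0=A3 v1=A4 downbeat P8
  -> R2 @ bar 1 tick 0 v(0, 1): A3/F4 m6 -> F3/C4 P5 similar
  -> R1 @ bar 4 tick 0 v(0, 1): F3/F4 P8 -> G3/G4 P8 similar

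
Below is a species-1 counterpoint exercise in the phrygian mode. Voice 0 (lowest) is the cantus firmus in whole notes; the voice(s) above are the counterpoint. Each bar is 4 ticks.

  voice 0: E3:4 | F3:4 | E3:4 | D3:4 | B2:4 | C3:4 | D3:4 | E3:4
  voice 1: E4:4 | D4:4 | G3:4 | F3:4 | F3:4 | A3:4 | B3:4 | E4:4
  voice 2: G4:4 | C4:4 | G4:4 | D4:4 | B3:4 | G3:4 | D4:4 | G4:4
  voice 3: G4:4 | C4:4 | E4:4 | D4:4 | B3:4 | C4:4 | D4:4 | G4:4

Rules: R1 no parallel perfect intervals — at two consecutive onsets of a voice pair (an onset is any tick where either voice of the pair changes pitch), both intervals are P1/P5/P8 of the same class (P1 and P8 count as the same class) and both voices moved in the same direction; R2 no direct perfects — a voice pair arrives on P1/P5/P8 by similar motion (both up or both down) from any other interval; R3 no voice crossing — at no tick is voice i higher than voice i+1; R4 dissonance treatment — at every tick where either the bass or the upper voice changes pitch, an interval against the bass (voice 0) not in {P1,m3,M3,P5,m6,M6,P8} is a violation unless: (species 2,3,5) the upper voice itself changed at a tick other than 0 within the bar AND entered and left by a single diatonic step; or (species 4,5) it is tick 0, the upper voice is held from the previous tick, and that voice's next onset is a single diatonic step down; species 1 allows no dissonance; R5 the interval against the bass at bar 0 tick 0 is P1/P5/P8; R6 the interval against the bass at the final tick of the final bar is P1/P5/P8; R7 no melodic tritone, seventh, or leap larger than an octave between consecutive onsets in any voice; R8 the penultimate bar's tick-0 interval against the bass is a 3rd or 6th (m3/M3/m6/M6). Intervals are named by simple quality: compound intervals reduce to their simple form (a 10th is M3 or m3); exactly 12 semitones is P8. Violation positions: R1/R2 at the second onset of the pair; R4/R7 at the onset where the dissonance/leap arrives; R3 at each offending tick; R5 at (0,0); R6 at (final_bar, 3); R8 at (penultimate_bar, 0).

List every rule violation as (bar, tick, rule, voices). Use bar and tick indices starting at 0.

(0, 0, R5, (0, 2))
(0, 0, R5, (0, 3))
(1, 0, R1, (2, 3))
(1, 0, R3, (1, 2))
(1, 1, R3, (1, 2))
(1, 2, R3, (1, 2))
(1, 3, R3, (1, 2))
(2, 0, R3, (2, 3))
(2, 1, R3, (2, 3))
(2, 2, R3, (2, 3))
(2, 3, R3, (2, 3))
(3, 0, R1, (0, 3))
(3, 0, R2, (0, 2))
(3, 0, R2, (2, 3))
(4, 0, R1, (0, 2))
(4, 0, R1, (0, 3))
(4, 0, R1, (2, 3))
(4, 0, R4, (0, 1))
(5, 0, R1, (0, 3))
(5, 0, R3, (1, 2))
(5, 1, R3, (1, 2))
(5, 2, R3, (1, 2))
(5, 3, R3, (1, 2))
(6, 0, R1, (0, 3))
(6, 0, R2, (0, 2))
(6, 0, R2, (2, 3))
(6, 0, R8, (0, 2))
(6, 0, R8, (0, 3))
(7, 0, R1, (2, 3))
(7, 0, R2, (0, 1))
(7, 3, R6, (0, 2))
(7, 3, R6, (0, 3))

bar 0: v0=E3 v1=E4 v2=G4 v3=G4 downbeat m3
bar 1: v0=F3 v1=D4 v2=C4 v3=C4 downbeat P5
bar 2: v0=E3 v1=G3 v2=G4 v3=E4 downbeat P8
bar 3: v0=D3 v1=F3 v2=D4 v3=D4 downbeat P8
bar 4: v0=B2 v1=F3 v2=B3 v3=B3 downbeat P8
bar 5: v0=C3 v1=A3 v2=G3 v3=C4 downbeat P8
bar 6: v0=D3 v1=B3 v2=D4 v3=D4 downbeat P8
bar 7: v0=E3 v1=E4 v2=G4 v3=G4 downbeat m3
  -> R5 @ bar 0 tick 0 v(0, 2): opens on m3
  -> R5 @ bar 0 tick 0 v(0, 3): opens on m3
  -> R1 @ bar 1 tick 0 v(2, 3): G4/G4 P1 -> C4/C4 P1 similar
  -> R3 @ bar 1 tick 0 v(1, 2): D4 above C4
  -> R3 @ bar 1 tick 1 v(1, 2): D4 above C4
  -> R3 @ bar 1 tick 2 v(1, 2): D4 above C4
  -> R3 @ bar 1 tick 3 v(1, 2): D4 above C4
  -> R3 @ bar 2 tick 0 v(2, 3): G4 above E4
  -> R3 @ bar 2 tick 1 v(2, 3): G4 above E4
  -> R3 @ bar 2 tick 2 v(2, 3): G4 above E4
  -> R3 @ bar 2 tick 3 v(2, 3): G4 above E4
  -> R1 @ bar 3 tick 0 v(0, 3): E3/E4 P8 -> D3/D4 P8 similar
  -> R2 @ bar 3 tick 0 v(0, 2): E3/G4 m3 -> D3/D4 P8 similar
  -> R2 @ bar 3 tick 0 v(2, 3): G4/E4 m3 -> D4/D4 P1 similar
  -> R1 @ bar 4 tick 0 v(0, 2): D3/D4 P8 -> B2/B3 P8 similar
  -> R1 @ bar 4 tick 0 v(0, 3): D3/D4 P8 -> B2/B3 P8 similar
  -> R1 @ bar 4 tick 0 v(2, 3): D4/D4 P1 -> B3/B3 P1 similar
  -> R4 @ bar 4 tick 0 v(0, 1): B2/F3 TT untreated
  -> R1 @ bar 5 tick 0 v(0, 3): B2/B3 P8 -> C3/C4 P8 similar
  -> R3 @ bar 5 tick 0 v(1, 2): A3 above G3
  -> R3 @ bar 5 tick 1 v(1, 2): A3 above G3
  -> R3 @ bar 5 tick 2 v(1, 2): A3 above G3
  -> R3 @ bar 5 tick 3 v(1, 2): A3 above G3
  -> R1 @ bar 6 tick 0 v(0, 3): C3/C4 P8 -> D3/D4 P8 similar
  -> R2 @ bar 6 tick 0 v(0, 2): C3/G3 P5 -> D3/D4 P8 similar
  -> R2 @ bar 6 tick 0 v(2, 3): G3/C4 P4 -> D4/D4 P1 similar
  -> R8 @ bar 6 tick 0 v(0, 2): penult P8 not 3rd/6th
  -> R8 @ bar 6 tick 0 v(0, 3): penult P8 not 3rd/6th
  -> R1 @ bar 7 tick 0 v(2, 3): D4/D4 P1 -> G4/G4 P1 similar
  -> R2 @ bar 7 tick 0 v(0, 1): D3/B3 M6 -> E3/E4 P8 similar
  -> R6 @ bar 7 tick 3 v(0, 2): closes on m3
  -> R6 @ bar 7 tick 3 v(0, 3): closes on m3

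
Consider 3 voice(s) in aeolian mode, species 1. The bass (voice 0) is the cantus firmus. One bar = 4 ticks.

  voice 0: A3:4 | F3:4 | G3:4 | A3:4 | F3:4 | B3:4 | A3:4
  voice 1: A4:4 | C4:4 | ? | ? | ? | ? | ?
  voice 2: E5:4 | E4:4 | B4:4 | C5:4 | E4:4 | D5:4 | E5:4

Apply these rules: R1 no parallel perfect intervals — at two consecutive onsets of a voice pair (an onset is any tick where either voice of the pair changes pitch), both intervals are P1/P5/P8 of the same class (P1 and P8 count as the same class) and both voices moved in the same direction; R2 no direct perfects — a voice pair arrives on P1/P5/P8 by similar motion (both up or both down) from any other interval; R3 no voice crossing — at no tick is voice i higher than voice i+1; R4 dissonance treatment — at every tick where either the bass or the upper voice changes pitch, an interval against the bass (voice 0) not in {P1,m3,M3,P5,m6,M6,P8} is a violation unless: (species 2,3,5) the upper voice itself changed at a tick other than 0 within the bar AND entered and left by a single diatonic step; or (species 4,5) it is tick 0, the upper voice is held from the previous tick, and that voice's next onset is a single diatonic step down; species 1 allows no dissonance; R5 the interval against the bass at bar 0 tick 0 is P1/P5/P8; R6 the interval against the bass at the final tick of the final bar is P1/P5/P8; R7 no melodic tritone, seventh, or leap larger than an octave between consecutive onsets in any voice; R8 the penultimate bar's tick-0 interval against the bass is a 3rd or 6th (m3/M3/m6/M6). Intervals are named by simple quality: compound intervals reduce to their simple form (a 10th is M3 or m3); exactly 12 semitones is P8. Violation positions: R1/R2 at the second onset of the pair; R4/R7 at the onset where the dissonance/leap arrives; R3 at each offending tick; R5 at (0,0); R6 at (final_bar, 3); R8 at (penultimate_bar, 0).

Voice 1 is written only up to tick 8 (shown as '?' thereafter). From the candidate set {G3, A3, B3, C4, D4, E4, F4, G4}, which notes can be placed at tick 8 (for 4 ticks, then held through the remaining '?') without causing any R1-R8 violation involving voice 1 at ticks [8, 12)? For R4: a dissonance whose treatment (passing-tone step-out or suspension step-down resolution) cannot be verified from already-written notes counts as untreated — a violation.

G3: legal
A3: violates R4
B3: legal
C4: violates R4
D4: violates R1
E4: violates R2
F4: violates R4
G4: violates R2

{B3, G3}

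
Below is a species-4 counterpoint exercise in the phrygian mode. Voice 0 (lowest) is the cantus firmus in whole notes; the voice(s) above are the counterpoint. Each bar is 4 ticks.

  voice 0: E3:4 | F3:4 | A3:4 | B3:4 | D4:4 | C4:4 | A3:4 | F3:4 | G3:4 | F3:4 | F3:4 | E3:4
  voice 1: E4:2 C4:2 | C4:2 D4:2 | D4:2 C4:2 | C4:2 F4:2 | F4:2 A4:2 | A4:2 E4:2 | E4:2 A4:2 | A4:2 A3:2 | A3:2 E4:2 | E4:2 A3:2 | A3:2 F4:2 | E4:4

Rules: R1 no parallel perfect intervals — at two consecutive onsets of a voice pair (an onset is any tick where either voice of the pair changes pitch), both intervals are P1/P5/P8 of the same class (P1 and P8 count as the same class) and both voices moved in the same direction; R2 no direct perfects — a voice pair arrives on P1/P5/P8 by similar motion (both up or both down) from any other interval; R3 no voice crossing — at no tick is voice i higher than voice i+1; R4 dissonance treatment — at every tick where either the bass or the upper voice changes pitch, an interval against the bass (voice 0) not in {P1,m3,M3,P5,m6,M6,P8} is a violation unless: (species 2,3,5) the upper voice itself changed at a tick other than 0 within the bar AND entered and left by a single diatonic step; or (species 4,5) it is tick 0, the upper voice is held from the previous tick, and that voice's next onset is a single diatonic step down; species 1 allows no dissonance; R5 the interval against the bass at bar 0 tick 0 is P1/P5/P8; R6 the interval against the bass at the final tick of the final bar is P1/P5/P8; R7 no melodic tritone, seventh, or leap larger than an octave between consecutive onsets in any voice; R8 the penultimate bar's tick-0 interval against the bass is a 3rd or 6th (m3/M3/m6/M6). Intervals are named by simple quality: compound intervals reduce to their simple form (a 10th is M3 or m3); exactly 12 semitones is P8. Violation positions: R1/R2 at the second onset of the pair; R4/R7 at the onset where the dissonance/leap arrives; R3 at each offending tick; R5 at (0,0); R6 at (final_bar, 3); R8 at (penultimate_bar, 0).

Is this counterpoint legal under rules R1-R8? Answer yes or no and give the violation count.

No (5 violations)

bar 0: v0=E3 v1=E4 (P8)
bar 1: v0=F3 v1=C4 (P5)
bar 2: v0=A3 v1=D4 (P4)
bar 3: v0=B3 v1=C4 (m2)
bar 4: v0=D4 v1=F4 (m3)
bar 5: v0=C4 v1=A4 (M6)
bar 6: v0=A3 v1=E4 (P5)
bar 7: v0=F3 v1=A4 (M3)
bar 8: v0=G3 v1=A3 (M2)
bar 9: v0=F3 v1=E4 (M7)
bar 10: v0=F3 v1=A3 (M3)
bar 11: v0=E3 v1=E4 (P8)
  R4 @ bar3.0: B3/C4 m2 untreated
  R4 @ bar3.2: B3/F4 TT untreated
  R4 @ bar8.0: G3/A3 M2 untreated
  R4 @ bar9.0: F3/E4 M7 untreated
  R1 @ bar11.0: F3/F4 P8 -> E3/E4 P8 similar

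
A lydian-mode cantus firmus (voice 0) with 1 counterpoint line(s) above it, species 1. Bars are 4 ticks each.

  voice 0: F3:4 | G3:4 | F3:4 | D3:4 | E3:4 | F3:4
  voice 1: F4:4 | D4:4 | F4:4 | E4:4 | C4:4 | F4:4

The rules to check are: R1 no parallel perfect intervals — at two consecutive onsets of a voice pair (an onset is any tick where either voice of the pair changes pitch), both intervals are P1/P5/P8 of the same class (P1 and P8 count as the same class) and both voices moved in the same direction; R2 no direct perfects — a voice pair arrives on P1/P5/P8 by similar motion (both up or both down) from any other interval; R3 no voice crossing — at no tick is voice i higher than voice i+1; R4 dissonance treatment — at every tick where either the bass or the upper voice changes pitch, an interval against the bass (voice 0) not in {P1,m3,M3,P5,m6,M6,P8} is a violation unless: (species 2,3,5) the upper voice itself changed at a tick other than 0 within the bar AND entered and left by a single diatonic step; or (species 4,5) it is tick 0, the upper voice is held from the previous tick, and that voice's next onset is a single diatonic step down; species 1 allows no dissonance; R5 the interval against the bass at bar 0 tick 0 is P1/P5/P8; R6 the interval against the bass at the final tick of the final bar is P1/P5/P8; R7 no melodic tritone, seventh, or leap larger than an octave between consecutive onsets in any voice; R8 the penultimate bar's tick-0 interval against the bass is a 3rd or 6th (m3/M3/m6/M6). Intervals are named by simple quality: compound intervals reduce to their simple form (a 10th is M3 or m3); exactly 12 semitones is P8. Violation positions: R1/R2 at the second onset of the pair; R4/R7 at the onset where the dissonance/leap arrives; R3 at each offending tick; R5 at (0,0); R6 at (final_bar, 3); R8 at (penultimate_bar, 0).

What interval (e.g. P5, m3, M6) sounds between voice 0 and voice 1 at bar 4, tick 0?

voice 0=E3 voice 1=C4 -> m6

m6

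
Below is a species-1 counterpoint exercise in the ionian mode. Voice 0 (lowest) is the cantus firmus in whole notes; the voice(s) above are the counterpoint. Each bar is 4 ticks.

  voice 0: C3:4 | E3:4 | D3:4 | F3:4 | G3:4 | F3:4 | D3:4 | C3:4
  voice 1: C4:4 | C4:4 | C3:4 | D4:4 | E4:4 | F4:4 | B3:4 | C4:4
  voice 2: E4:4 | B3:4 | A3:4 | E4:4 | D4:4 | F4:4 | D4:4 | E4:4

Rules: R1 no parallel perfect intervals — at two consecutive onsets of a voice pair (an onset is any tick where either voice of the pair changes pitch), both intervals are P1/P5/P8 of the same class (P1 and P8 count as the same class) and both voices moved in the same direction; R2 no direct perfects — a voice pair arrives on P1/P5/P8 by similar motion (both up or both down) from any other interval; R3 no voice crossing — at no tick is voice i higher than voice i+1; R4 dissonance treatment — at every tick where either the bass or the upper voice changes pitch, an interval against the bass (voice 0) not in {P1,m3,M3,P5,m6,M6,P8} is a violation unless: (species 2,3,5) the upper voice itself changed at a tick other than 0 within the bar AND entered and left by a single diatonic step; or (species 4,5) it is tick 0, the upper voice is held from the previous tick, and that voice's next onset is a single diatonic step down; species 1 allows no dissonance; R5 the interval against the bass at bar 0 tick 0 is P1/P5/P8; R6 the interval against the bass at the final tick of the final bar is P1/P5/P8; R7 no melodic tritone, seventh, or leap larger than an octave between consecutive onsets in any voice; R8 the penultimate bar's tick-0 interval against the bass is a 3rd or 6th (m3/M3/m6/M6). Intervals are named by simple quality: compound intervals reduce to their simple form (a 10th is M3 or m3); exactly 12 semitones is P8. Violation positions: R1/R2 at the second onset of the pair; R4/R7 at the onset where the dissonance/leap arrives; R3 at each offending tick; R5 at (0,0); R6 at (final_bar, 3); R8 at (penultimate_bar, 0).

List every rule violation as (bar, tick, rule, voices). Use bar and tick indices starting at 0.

(0, 0, R5, (0, 2))
(1, 0, R3, (1, 2))
(1, 1, R3, (1, 2))
(1, 2, R3, (1, 2))
(1, 3, R3, (1, 2))
(2, 0, R1, (0, 2))
(2, 0, R3, (0, 1))
(2, 0, R4, (0, 1))
(2, 1, R3, (0, 1))
(2, 2, R3, (0, 1))
(2, 3, R3, (0, 1))
(3, 0, R4, (0, 2))
(3, 0, R7, (1,))
(4, 0, R3, (1, 2))
(4, 1, R3, (1, 2))
(4, 2, R3, (1, 2))
(4, 3, R3, (1, 2))
(5, 0, R2, (1, 2))
(6, 0, R1, (0, 2))
(6, 0, R7, (1,))
(6, 0, R8, (0, 2))
(7, 3, R6, (0, 2))

bar 0: v0=C3 v1=C4 v2=E4 downbeat M3
bar 1: v0=E3 v1=C4 v2=B3 downbeat P5
bar 2: v0=D3 v1=C3 v2=A3 downbeat P5
bar 3: v0=F3 v1=D4 v2=E4 downbeat M7
bar 4: v0=G3 v1=E4 v2=D4 downbeat P5
bar 5: v0=F3 v1=F4 v2=F4 downbeat P8
bar 6: v0=D3 v1=B3 v2=D4 downbeat P8
bar 7: v0=C3 v1=C4 v2=E4 downbeat M3
  -> R5 @ bar 0 tick 0 v(0, 2): opens on M3
  -> R3 @ bar 1 tick 0 v(1, 2): C4 above B3
  -> R3 @ bar 1 tick 1 v(1, 2): C4 above B3
  -> R3 @ bar 1 tick 2 v(1, 2): C4 above B3
  -> R3 @ bar 1 tick 3 v(1, 2): C4 above B3
  -> R1 @ bar 2 tick 0 v(0, 2): E3/B3 P5 -> D3/A3 P5 similar
  -> R3 @ bar 2 tick 0 v(0, 1): D3 above C3
  -> R4 @ bar 2 tick 0 v(0, 1): D3/C3 M2 untreated
  -> R3 @ bar 2 tick 1 v(0, 1): D3 above C3
  -> R3 @ bar 2 tick 2 v(0, 1): D3 above C3
  -> R3 @ bar 2 tick 3 v(0, 1): D3 above C3
  -> R4 @ bar 3 tick 0 v(0, 2): F3/E4 M7 untreated
  -> R7 @ bar 3 tick 0 v(1,): C3->D4 leap 14st
  -> R3 @ bar 4 tick 0 v(1, 2): E4 above D4
  -> R3 @ bar 4 tick 1 v(1, 2): E4 above D4
  -> R3 @ bar 4 tick 2 v(1, 2): E4 above D4
  -> R3 @ bar 4 tick 3 v(1, 2): E4 above D4
  -> R2 @ bar 5 tick 0 v(1, 2): E4/D4 M2 -> F4/F4 P1 similar
  -> R1 @ bar 6 tick 0 v(0, 2): F3/F4 P8 -> D3/D4 P8 similar
  -> R7 @ bar 6 tick 0 v(1,): F4->B3 leap 6st
  -> R8 @ bar 6 tick 0 v(0, 2): penult P8 not 3rd/6th
  -> R6 @ bar 7 tick 3 v(0, 2): closes on M3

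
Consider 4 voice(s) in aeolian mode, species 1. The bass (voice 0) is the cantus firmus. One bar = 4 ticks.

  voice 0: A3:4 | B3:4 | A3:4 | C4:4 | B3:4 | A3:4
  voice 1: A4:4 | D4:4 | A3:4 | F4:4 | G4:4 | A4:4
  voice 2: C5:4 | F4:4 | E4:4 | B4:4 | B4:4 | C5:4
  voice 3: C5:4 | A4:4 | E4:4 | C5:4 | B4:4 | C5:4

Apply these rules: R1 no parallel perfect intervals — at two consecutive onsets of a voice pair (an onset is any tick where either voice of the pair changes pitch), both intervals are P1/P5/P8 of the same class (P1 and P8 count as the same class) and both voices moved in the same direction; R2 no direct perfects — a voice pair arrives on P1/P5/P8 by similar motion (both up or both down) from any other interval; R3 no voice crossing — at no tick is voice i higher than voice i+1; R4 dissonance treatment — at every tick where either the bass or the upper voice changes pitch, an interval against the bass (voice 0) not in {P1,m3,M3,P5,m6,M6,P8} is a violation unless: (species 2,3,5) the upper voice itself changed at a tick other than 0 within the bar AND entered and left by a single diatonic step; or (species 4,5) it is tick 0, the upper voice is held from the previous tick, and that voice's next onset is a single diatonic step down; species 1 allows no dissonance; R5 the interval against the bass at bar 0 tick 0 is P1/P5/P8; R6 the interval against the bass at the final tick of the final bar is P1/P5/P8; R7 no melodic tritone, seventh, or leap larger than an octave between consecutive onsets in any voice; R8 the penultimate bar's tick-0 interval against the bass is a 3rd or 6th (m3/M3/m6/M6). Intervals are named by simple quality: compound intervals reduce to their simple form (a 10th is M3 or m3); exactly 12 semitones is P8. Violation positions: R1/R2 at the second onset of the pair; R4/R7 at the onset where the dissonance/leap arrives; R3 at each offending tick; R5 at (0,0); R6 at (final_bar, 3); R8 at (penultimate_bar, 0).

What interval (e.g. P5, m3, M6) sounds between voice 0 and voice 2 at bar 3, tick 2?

M7

voice 0=C4 voice 2=B4 -> M7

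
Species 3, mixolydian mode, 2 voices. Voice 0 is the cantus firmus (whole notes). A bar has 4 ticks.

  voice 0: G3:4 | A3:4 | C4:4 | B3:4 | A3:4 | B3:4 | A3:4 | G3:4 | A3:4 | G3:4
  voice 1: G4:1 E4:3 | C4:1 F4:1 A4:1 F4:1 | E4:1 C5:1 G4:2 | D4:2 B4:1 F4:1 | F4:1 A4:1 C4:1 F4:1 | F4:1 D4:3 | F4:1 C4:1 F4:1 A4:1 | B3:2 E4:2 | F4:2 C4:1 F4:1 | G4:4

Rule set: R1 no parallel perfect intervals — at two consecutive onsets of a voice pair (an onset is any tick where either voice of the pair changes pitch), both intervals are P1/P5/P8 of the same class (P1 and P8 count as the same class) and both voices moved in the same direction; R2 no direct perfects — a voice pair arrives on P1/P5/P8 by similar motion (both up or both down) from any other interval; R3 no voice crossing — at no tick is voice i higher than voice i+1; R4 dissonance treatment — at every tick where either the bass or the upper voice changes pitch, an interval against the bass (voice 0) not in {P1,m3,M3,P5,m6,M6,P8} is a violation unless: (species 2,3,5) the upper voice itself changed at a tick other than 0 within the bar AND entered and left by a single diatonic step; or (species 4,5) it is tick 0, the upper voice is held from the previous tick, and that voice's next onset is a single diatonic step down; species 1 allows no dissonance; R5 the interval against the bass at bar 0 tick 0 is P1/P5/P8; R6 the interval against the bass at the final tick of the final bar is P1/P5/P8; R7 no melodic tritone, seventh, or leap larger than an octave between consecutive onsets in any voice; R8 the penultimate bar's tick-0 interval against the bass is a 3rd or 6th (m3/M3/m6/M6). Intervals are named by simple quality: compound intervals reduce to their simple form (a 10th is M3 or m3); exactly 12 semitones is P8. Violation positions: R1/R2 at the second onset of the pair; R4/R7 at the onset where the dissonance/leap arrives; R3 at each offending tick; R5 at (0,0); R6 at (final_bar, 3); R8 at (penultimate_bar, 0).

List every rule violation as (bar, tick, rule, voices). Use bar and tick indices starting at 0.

(3, 3, R4, (0, 1))
(3, 3, R7, (1,))
(5, 0, R4, (0, 1))
(7, 0, R7, (1,))

bar 0: v0=G3 v1=G4 downbeat P8
bar 1: v0=A3 v1=C4 downbeat m3
bar 2: v0=C4 v1=E4 downbeat M3
bar 3: v0=B3 v1=D4 downbeat m3
bar 4: v0=A3 v1=F4 downbeat m6
bar 5: v0=B3 v1=F4 downbeat TT
bar 6: v0=A3 v1=F4 downbeat m6
bar 7: v0=G3 v1=B3 downbeat M3
bar 8: v0=A3 v1=F4 downbeat m6
bar 9: v0=G3 v1=G4 downbeat P8
  -> R4 @ bar 3 tick 3 v(0, 1): B3/F4 TT untreated
  -> R7 @ bar 3 tick 3 v(1,): B4->F4 leap 6st
  -> R4 @ bar 5 tick 0 v(0, 1): B3/F4 TT untreated
  -> R7 @ bar 7 tick 0 v(1,): A4->B3 leap 10st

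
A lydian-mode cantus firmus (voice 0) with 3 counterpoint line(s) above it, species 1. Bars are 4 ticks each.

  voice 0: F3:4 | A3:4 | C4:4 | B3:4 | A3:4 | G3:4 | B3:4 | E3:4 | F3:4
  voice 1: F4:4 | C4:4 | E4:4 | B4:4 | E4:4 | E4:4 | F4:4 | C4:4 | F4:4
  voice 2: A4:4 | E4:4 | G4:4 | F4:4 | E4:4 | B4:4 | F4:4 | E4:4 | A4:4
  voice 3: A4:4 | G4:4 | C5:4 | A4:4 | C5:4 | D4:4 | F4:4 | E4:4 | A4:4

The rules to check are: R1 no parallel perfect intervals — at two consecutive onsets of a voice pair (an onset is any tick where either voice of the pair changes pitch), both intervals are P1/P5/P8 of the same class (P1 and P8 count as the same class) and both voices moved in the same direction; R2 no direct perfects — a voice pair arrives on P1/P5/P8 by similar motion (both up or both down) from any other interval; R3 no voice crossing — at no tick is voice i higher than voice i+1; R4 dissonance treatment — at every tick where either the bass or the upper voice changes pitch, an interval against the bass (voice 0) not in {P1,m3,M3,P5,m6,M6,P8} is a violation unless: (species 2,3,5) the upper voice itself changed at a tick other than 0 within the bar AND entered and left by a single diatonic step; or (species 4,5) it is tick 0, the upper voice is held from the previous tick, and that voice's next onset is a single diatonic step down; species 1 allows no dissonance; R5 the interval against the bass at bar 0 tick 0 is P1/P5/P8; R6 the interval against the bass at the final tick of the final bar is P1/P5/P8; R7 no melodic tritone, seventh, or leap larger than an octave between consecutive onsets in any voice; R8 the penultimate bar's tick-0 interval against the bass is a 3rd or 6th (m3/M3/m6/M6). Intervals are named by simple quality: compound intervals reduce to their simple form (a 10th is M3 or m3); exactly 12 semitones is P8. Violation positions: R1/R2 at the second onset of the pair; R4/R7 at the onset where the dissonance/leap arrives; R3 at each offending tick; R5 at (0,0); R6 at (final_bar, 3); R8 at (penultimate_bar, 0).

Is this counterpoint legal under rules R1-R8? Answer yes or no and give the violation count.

bar 0: v0=F3 v1=F4 v2=A4 v3=A4 (M3)
bar 1: v0=A3 v1=C4 v2=E4 v3=G4 (m7)
bar 2: v0=C4 v1=E4 v2=G4 v3=C5 (P8)
bar 3: v0=B3 v1=B4 v2=F4 v3=A4 (m7)
bar 4: v0=A3 v1=E4 v2=E4 v3=C5 (m3)
bar 5: v0=G3 v1=E4 v2=B4 v3=D4 (P5)
bar 6: v0=B3 v1=F4 v2=F4 v3=F4 (TT)
bar 7: v0=E3 v1=C4 v2=E4 v3=E4 (P8)
bar 8: v0=F3 v1=F4 v2=A4 v3=A4 (M3)
  R5 @ bar0.0: opens on M3
  R5 @ bar0.0: opens on M3
  R2 @ bar1.0: F4/A4 M3 -> C4/G4 P5 similar
  R4 @ bar1.0: A3/G4 m7 untreated
  R1 @ bar2.0: A3/E4 P5 -> C4/G4 P5 similar
  R2 @ bar2.0: A3/G4 m7 -> C4/C5 P8 similar
  R3 @ bar3.0: B4 above F4
  R4 @ bar3.0: B3/F4 TT untreated
  R4 @ bar3.0: B3/A4 m7 untreated
  R3 @ bar3.1: B4 above F4
  R3 @ bar3.2: B4 above F4
  R3 @ bar3.3: B4 above F4
  R2 @ bar4.0: B3/B4 P8 -> A3/E4 P5 similar
  R2 @ bar4.0: B3/F4 TT -> A3/E4 P5 similar
  R2 @ bar4.0: B4/F4 TT -> E4/E4 P1 similar
  R2 @ bar5.0: A3/C5 m3 -> G3/D4 P5 similar
  R3 @ bar5.0: B4 above D4
  R7 @ bar5.0: C5->D4 leap 10st
  R3 @ bar5.1: B4 above D4
  R3 @ bar5.2: B4 above D4
  R3 @ bar5.3: B4 above D4
  R2 @ bar6.0: E4/D4 M2 -> F4/F4 P1 similar
  R4 @ bar6.0: B3/F4 TT untreated
  R4 @ bar6.0: B3/F4 TT untreated
  R4 @ bar6.0: B3/F4 TT untreated
  R7 @ bar6.0: B4->F4 leap 6st
  R1 @ bar7.0: F4/F4 P1 -> E4/E4 P1 similar
  R2 @ bar7.0: B3/F4 TT -> E3/E4 P8 similar
  R2 @ bar7.0: B3/F4 TT -> E3/E4 P8 similar
  R8 @ bar7.0: penult P8 not 3rd/6th
  R8 @ bar7.0: penult P8 not 3rd/6th
  R1 @ bar8.0: E4/E4 P1 -> A4/A4 P1 similar
  R2 @ bar8.0: E3/C4 m6 -> F3/F4 P8 similar
  R6 @ bar8.3: closes on M3
  R6 @ bar8.3: closes on M3

No (35 violations)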